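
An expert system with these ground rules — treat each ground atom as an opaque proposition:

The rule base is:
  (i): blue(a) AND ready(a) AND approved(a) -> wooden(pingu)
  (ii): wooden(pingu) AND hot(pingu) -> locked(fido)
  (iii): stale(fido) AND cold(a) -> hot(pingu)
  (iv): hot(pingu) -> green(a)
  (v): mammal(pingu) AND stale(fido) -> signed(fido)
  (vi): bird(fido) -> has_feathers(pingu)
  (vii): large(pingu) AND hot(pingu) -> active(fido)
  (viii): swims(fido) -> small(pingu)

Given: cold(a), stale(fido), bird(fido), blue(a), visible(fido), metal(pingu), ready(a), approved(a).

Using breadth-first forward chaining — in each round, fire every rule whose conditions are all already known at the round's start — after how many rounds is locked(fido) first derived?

2

Round 1: (i) [blue(a) AND ready(a) AND approved(a) -> wooden(pingu)]; (iii) [stale(fido) AND cold(a) -> hot(pingu)]; (vi) [bird(fido) -> has_feathers(pingu)]. Adds wooden(pingu), hot(pingu), has_feathers(pingu).
Round 2: (ii) [wooden(pingu) AND hot(pingu) -> locked(fido)]; (iv) [hot(pingu) -> green(a)]. Adds locked(fido), green(a).
locked(fido) first appears in round 2.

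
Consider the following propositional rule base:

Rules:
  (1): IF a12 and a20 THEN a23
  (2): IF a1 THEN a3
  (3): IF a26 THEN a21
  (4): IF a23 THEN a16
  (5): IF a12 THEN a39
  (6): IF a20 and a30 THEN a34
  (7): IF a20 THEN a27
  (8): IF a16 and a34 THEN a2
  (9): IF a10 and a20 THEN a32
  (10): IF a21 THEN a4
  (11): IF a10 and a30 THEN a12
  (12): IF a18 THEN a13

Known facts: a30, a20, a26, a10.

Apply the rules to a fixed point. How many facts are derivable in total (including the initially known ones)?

14

Round 1 — (3), (6), (7), (9), (11), derive a21, a34, a27, a32, a12.
Round 2 — (1), (5), (10), derive a23, a39, a4.
Round 3 — (4), derive a16.
Round 4 — (8), derive a2.
Closure: {a10, a12, a16, a2, a20, a21, a23, a26, a27, a30, a32, a34, a39, a4} — 14 facts.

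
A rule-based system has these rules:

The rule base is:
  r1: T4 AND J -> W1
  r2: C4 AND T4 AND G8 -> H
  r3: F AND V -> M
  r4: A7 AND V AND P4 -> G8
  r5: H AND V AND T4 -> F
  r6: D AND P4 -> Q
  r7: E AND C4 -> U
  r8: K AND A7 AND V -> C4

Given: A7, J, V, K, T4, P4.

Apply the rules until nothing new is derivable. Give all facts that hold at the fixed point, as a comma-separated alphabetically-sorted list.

A7, C4, F, G8, H, J, K, M, P4, T4, V, W1

[1] r1 [T4 AND J -> W1]; r4 [A7 AND V AND P4 -> G8]; r8 [K AND A7 AND V -> C4]. ⇒ new: W1, G8, C4.
[2] r2 [C4 AND T4 AND G8 -> H]. ⇒ new: H.
[3] r5 [H AND V AND T4 -> F]. ⇒ new: F.
[4] r3 [F AND V -> M]. ⇒ new: M.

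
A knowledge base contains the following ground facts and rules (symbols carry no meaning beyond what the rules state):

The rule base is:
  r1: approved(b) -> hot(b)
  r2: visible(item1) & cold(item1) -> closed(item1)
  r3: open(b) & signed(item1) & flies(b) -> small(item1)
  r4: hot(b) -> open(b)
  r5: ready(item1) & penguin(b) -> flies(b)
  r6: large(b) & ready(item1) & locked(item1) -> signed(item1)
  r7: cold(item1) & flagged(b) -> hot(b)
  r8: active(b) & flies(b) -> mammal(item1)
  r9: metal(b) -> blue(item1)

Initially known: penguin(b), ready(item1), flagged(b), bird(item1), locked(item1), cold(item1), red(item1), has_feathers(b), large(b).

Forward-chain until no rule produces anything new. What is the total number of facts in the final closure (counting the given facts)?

Round 1: r5 [ready(item1) & penguin(b) -> flies(b)]; r6 [large(b) & ready(item1) & locked(item1) -> signed(item1)]; r7 [cold(item1) & flagged(b) -> hot(b)]. New: flies(b), signed(item1), hot(b).
Round 2: r4 [hot(b) -> open(b)]. New: open(b).
Round 3: r3 [open(b) & signed(item1) & flies(b) -> small(item1)]. New: small(item1).
Closure: {bird(item1), cold(item1), flagged(b), flies(b), has_feathers(b), hot(b), large(b), locked(item1), open(b), penguin(b), ready(item1), red(item1), signed(item1), small(item1)} — 14 facts.

14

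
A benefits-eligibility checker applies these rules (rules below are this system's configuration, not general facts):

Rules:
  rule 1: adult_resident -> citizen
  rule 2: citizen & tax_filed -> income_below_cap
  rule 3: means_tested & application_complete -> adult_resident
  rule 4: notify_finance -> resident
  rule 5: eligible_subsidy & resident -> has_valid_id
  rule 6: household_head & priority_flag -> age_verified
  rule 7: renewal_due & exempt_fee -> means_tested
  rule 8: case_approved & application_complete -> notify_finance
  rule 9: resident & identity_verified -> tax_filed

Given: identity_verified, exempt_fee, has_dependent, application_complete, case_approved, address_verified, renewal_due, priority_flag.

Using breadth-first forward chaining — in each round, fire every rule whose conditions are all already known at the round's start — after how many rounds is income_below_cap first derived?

Round 1: rule 7 [renewal_due & exempt_fee -> means_tested]; rule 8 [case_approved & application_complete -> notify_finance]. New: means_tested, notify_finance.
Round 2: rule 3 [means_tested & application_complete -> adult_resident]; rule 4 [notify_finance -> resident]. New: adult_resident, resident.
Round 3: rule 1 [adult_resident -> citizen]; rule 9 [resident & identity_verified -> tax_filed]. New: citizen, tax_filed.
Round 4: rule 2 [citizen & tax_filed -> income_below_cap]. New: income_below_cap.
income_below_cap first appears in round 4.

4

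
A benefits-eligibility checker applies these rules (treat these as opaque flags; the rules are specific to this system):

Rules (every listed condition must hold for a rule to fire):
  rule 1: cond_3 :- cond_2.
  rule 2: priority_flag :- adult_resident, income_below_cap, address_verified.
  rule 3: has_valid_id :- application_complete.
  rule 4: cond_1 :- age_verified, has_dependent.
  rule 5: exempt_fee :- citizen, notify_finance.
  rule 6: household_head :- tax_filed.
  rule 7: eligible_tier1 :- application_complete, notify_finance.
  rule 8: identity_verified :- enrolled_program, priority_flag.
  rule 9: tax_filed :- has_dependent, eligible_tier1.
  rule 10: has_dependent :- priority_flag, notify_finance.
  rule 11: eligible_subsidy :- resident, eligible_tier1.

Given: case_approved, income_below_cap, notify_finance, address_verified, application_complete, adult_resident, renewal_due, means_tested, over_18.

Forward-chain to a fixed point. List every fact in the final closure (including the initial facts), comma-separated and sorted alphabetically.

Round 1 — rule 2, rule 3, rule 7, derive priority_flag, has_valid_id, eligible_tier1.
Round 2 — rule 10, derive has_dependent.
Round 3 — rule 9, derive tax_filed.
Round 4 — rule 6, derive household_head.

address_verified, adult_resident, application_complete, case_approved, eligible_tier1, has_dependent, has_valid_id, household_head, income_below_cap, means_tested, notify_finance, over_18, priority_flag, renewal_due, tax_filed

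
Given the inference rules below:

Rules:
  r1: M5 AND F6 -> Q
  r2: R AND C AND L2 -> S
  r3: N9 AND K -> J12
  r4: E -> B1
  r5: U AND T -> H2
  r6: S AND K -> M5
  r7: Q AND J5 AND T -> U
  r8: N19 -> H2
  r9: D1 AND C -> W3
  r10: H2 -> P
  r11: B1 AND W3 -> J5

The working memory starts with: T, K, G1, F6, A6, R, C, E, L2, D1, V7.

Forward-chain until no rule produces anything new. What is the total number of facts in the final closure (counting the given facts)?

Round 1: r2 [R AND C AND L2 -> S]; r4 [E -> B1]; r9 [D1 AND C -> W3]. New: S, B1, W3.
Round 2: r6 [S AND K -> M5]; r11 [B1 AND W3 -> J5]. New: M5, J5.
Round 3: r1 [M5 AND F6 -> Q]. New: Q.
Round 4: r7 [Q AND J5 AND T -> U]. New: U.
Round 5: r5 [U AND T -> H2]. New: H2.
Round 6: r10 [H2 -> P]. New: P.
Closure: {A6, B1, C, D1, E, F6, G1, H2, J5, K, L2, M5, P, Q, R, S, T, U, V7, W3} — 20 facts.

20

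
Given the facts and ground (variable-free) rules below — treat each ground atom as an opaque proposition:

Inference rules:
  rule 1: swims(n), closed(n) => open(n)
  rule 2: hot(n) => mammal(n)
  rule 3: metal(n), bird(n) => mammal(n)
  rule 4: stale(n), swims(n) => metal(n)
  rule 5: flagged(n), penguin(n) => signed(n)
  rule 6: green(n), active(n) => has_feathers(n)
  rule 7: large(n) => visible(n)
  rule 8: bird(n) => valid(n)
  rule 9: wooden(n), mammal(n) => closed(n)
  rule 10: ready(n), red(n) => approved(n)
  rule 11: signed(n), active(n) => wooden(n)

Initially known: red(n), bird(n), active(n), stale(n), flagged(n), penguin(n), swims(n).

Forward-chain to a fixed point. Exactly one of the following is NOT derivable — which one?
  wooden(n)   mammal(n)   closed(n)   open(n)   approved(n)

approved(n)

[1] rule 4 [stale(n), swims(n) => metal(n)]; rule 5 [flagged(n), penguin(n) => signed(n)]; rule 8 [bird(n) => valid(n)]. ⇒ new: metal(n), signed(n), valid(n).
[2] rule 3 [metal(n), bird(n) => mammal(n)]; rule 11 [signed(n), active(n) => wooden(n)]. ⇒ new: mammal(n), wooden(n).
[3] rule 9 [wooden(n), mammal(n) => closed(n)]. ⇒ new: closed(n).
[4] rule 1 [swims(n), closed(n) => open(n)]. ⇒ new: open(n).
Derived: mammal(n) (round 2), wooden(n) (round 2), open(n) (round 4), closed(n) (round 3). approved(n) never appears in any round.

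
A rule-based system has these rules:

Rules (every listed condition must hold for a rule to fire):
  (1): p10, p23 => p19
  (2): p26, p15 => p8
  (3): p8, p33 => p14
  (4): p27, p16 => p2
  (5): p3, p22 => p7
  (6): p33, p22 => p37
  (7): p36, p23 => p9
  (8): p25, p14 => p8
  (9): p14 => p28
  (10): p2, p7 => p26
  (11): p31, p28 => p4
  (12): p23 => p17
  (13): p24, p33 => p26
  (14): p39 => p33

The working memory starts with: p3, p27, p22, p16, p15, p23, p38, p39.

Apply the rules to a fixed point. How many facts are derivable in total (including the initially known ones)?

17

Round 1 — (4), (5), (12), (14), derive p2, p7, p17, p33.
Round 2 — (6), (10), derive p37, p26.
Round 3 — (2), derive p8.
Round 4 — (3), derive p14.
Round 5 — (9), derive p28.
Closure: {p14, p15, p16, p17, p2, p22, p23, p26, p27, p28, p3, p33, p37, p38, p39, p7, p8} — 17 facts.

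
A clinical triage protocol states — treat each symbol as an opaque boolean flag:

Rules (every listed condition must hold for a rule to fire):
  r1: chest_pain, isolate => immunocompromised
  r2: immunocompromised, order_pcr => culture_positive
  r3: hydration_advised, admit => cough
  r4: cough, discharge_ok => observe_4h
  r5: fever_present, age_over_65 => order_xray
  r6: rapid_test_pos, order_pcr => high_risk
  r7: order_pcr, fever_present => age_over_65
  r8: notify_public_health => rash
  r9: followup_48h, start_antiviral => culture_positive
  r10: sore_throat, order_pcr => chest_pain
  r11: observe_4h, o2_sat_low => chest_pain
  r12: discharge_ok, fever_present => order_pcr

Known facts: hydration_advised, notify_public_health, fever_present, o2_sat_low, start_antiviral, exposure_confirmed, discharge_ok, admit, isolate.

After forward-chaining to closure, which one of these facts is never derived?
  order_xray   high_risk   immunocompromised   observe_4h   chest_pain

Round 1: r3 [hydration_advised, admit => cough]; r8 [notify_public_health => rash]; r12 [discharge_ok, fever_present => order_pcr]. Adds cough, rash, order_pcr.
Round 2: r4 [cough, discharge_ok => observe_4h]; r7 [order_pcr, fever_present => age_over_65]. Adds observe_4h, age_over_65.
Round 3: r5 [fever_present, age_over_65 => order_xray]; r11 [observe_4h, o2_sat_low => chest_pain]. Adds order_xray, chest_pain.
Round 4: r1 [chest_pain, isolate => immunocompromised]. Adds immunocompromised.
Round 5: r2 [immunocompromised, order_pcr => culture_positive]. Adds culture_positive.
Derived: chest_pain (round 3), observe_4h (round 2), order_xray (round 3), immunocompromised (round 4). high_risk never appears in any round.

high_risk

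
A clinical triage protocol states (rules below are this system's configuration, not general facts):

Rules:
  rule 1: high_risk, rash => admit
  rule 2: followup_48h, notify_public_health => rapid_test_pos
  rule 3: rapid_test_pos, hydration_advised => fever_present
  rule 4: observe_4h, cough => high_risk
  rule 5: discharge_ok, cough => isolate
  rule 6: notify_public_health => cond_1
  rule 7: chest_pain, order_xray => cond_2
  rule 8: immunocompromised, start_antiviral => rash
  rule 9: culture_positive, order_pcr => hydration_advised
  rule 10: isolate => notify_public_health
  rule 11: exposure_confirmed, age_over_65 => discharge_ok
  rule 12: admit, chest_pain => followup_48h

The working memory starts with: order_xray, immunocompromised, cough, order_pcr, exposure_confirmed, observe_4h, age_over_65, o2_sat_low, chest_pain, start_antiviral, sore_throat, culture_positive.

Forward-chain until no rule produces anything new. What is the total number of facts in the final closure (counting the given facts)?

24

Round 1 — rule 4, rule 7, rule 8, rule 9, rule 11, derive high_risk, cond_2, rash, hydration_advised, discharge_ok.
Round 2 — rule 1, rule 5, derive admit, isolate.
Round 3 — rule 10, rule 12, derive notify_public_health, followup_48h.
Round 4 — rule 2, rule 6, derive rapid_test_pos, cond_1.
Round 5 — rule 3, derive fever_present.
Closure: {admit, age_over_65, chest_pain, cond_1, cond_2, cough, culture_positive, discharge_ok, exposure_confirmed, fever_present, followup_48h, high_risk, hydration_advised, immunocompromised, isolate, notify_public_health, o2_sat_low, observe_4h, order_pcr, order_xray, rapid_test_pos, rash, sore_throat, start_antiviral} — 24 facts.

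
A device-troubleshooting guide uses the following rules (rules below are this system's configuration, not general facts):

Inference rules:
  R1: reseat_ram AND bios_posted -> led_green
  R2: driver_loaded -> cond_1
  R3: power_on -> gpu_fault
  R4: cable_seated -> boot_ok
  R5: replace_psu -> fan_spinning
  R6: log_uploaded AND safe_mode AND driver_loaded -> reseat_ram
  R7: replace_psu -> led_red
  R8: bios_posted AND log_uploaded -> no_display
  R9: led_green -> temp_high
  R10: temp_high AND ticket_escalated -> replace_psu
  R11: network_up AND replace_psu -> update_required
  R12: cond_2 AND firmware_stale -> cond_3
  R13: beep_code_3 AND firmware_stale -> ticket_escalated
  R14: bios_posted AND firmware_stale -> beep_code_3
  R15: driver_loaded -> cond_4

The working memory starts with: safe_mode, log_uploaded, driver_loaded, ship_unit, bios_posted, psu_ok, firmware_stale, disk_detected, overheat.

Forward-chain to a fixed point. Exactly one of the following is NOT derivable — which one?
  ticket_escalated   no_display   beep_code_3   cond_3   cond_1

Round 1: R2 [driver_loaded -> cond_1]; R6 [log_uploaded AND safe_mode AND driver_loaded -> reseat_ram]; R8 [bios_posted AND log_uploaded -> no_display]; R14 [bios_posted AND firmware_stale -> beep_code_3]; R15 [driver_loaded -> cond_4]. New: cond_1, reseat_ram, no_display, beep_code_3, cond_4.
Round 2: R1 [reseat_ram AND bios_posted -> led_green]; R13 [beep_code_3 AND firmware_stale -> ticket_escalated]. New: led_green, ticket_escalated.
Round 3: R9 [led_green -> temp_high]. New: temp_high.
Round 4: R10 [temp_high AND ticket_escalated -> replace_psu]. New: replace_psu.
Round 5: R5 [replace_psu -> fan_spinning]; R7 [replace_psu -> led_red]. New: fan_spinning, led_red.
Derived: ticket_escalated (round 2), cond_1 (round 1), beep_code_3 (round 1), no_display (round 1). cond_3 never appears in any round.

cond_3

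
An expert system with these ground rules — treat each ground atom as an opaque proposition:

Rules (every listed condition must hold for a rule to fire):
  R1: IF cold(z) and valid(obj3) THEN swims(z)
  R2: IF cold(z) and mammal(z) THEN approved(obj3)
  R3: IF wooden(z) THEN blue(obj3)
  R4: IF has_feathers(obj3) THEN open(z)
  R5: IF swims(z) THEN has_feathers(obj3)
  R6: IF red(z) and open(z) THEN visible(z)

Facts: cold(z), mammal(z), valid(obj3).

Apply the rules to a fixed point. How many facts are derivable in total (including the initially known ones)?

Round 1 — R1, R2, derive swims(z), approved(obj3).
Round 2 — R5, derive has_feathers(obj3).
Round 3 — R4, derive open(z).
Closure: {approved(obj3), cold(z), has_feathers(obj3), mammal(z), open(z), swims(z), valid(obj3)} — 7 facts.

7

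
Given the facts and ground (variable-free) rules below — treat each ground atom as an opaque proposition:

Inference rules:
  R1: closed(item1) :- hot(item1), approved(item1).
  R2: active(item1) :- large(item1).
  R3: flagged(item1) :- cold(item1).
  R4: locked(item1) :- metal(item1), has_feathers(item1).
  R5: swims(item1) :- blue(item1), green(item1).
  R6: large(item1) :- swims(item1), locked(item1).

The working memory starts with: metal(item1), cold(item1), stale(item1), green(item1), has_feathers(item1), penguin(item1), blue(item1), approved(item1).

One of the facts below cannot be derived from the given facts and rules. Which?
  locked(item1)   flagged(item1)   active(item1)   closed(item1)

closed(item1)

Round 1 fires R3, R4, R5, giving flagged(item1), locked(item1), swims(item1).
Round 2 fires R6, giving large(item1).
Round 3 fires R2, giving active(item1).
Derived: locked(item1) (round 1), active(item1) (round 3), flagged(item1) (round 1). closed(item1) never appears in any round.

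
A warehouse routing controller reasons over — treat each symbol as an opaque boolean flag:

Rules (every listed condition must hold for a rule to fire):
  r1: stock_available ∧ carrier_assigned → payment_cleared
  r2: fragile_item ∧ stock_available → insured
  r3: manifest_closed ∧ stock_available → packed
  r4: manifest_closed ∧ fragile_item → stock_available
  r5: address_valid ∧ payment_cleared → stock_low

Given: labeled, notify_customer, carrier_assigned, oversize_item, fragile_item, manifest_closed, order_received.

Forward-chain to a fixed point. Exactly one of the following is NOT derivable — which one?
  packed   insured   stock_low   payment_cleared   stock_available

Round 1 — r4, derive stock_available.
Round 2 — r1, r2, r3, derive payment_cleared, insured, packed.
Derived: payment_cleared (round 2), stock_available (round 1), packed (round 2), insured (round 2). stock_low never appears in any round.

stock_low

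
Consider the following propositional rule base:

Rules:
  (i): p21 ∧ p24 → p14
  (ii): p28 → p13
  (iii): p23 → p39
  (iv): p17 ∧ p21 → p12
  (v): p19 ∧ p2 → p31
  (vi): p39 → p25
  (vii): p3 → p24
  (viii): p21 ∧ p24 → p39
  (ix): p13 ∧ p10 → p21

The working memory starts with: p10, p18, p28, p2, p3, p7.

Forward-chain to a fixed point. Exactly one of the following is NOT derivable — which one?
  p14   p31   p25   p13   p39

Round 1: (ii) [p28 → p13]; (vii) [p3 → p24]. New: p13, p24.
Round 2: (ix) [p13 ∧ p10 → p21]. New: p21.
Round 3: (i) [p21 ∧ p24 → p14]; (viii) [p21 ∧ p24 → p39]. New: p14, p39.
Round 4: (vi) [p39 → p25]. New: p25.
Derived: p14 (round 3), p13 (round 1), p39 (round 3), p25 (round 4). p31 never appears in any round.

p31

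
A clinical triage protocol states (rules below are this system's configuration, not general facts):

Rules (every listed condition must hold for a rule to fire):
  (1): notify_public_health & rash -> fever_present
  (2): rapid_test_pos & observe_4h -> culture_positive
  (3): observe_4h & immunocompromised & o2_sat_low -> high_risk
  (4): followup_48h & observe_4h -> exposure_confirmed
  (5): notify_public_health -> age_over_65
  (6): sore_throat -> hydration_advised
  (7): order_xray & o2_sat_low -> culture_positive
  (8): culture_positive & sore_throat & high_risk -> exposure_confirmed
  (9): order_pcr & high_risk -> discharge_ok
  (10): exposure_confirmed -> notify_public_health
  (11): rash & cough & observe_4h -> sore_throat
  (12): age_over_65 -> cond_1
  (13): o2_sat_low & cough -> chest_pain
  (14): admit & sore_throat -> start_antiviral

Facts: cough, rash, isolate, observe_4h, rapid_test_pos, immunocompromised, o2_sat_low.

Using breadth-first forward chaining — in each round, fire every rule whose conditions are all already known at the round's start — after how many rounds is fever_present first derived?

Round 1: (2) [rapid_test_pos & observe_4h -> culture_positive]; (3) [observe_4h & immunocompromised & o2_sat_low -> high_risk]; (11) [rash & cough & observe_4h -> sore_throat]; (13) [o2_sat_low & cough -> chest_pain]. Adds culture_positive, high_risk, sore_throat, chest_pain.
Round 2: (6) [sore_throat -> hydration_advised]; (8) [culture_positive & sore_throat & high_risk -> exposure_confirmed]. Adds hydration_advised, exposure_confirmed.
Round 3: (10) [exposure_confirmed -> notify_public_health]. Adds notify_public_health.
Round 4: (1) [notify_public_health & rash -> fever_present]; (5) [notify_public_health -> age_over_65]. Adds fever_present, age_over_65.
fever_present first appears in round 4.

4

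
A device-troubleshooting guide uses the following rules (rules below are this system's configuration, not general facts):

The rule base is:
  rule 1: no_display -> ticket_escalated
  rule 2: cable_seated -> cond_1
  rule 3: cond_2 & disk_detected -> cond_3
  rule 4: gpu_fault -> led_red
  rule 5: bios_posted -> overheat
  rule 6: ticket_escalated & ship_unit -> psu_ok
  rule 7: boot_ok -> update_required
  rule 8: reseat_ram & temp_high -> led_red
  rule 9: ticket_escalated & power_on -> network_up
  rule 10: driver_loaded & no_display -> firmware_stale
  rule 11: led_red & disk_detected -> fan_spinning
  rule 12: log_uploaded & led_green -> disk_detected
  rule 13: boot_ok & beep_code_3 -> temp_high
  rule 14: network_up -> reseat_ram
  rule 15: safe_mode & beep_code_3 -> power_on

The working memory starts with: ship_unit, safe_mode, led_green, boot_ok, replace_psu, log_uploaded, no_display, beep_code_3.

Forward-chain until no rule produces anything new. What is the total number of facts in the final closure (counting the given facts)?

18

Round 1 — rule 1, rule 7, rule 12, rule 13, rule 15, derive ticket_escalated, update_required, disk_detected, temp_high, power_on.
Round 2 — rule 6, rule 9, derive psu_ok, network_up.
Round 3 — rule 14, derive reseat_ram.
Round 4 — rule 8, derive led_red.
Round 5 — rule 11, derive fan_spinning.
Closure: {beep_code_3, boot_ok, disk_detected, fan_spinning, led_green, led_red, log_uploaded, network_up, no_display, power_on, psu_ok, replace_psu, reseat_ram, safe_mode, ship_unit, temp_high, ticket_escalated, update_required} — 18 facts.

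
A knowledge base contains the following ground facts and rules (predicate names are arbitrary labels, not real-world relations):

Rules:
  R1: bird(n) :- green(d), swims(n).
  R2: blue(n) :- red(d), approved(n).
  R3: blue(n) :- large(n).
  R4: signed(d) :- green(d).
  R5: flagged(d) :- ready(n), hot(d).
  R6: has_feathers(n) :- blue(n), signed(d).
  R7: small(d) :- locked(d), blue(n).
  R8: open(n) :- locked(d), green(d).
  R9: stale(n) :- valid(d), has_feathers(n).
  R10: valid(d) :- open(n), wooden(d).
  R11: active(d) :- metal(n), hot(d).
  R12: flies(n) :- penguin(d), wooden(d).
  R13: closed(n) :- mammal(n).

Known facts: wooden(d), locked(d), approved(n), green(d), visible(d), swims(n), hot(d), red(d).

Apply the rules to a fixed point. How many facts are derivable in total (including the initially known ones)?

[1] R1 [bird(n) :- green(d), swims(n).]; R2 [blue(n) :- red(d), approved(n).]; R4 [signed(d) :- green(d).]; R8 [open(n) :- locked(d), green(d).]. ⇒ new: bird(n), blue(n), signed(d), open(n).
[2] R6 [has_feathers(n) :- blue(n), signed(d).]; R7 [small(d) :- locked(d), blue(n).]; R10 [valid(d) :- open(n), wooden(d).]. ⇒ new: has_feathers(n), small(d), valid(d).
[3] R9 [stale(n) :- valid(d), has_feathers(n).]. ⇒ new: stale(n).
Closure: {approved(n), bird(n), blue(n), green(d), has_feathers(n), hot(d), locked(d), open(n), red(d), signed(d), small(d), stale(n), swims(n), valid(d), visible(d), wooden(d)} — 16 facts.

16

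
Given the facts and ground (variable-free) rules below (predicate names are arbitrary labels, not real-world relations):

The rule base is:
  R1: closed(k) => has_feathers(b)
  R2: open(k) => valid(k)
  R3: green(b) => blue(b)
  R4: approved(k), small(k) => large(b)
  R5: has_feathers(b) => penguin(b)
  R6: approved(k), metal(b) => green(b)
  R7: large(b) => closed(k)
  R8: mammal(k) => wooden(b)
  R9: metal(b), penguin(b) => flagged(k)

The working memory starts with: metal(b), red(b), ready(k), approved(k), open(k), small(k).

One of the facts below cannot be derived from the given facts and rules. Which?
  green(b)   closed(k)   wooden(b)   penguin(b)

Round 1 — R2, R4, R6, derive valid(k), large(b), green(b).
Round 2 — R3, R7, derive blue(b), closed(k).
Round 3 — R1, derive has_feathers(b).
Round 4 — R5, derive penguin(b).
Round 5 — R9, derive flagged(k).
Derived: closed(k) (round 2), penguin(b) (round 4), green(b) (round 1). wooden(b) never appears in any round.

wooden(b)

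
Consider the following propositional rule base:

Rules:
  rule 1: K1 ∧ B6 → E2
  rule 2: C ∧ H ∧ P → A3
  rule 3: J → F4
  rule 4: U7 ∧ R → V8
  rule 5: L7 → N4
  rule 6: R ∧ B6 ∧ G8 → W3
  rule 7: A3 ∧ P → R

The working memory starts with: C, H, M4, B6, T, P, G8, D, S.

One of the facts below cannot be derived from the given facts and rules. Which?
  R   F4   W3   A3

F4

[1] rule 2 [C ∧ H ∧ P → A3]. ⇒ new: A3.
[2] rule 7 [A3 ∧ P → R]. ⇒ new: R.
[3] rule 6 [R ∧ B6 ∧ G8 → W3]. ⇒ new: W3.
Derived: W3 (round 3), A3 (round 1), R (round 2). F4 never appears in any round.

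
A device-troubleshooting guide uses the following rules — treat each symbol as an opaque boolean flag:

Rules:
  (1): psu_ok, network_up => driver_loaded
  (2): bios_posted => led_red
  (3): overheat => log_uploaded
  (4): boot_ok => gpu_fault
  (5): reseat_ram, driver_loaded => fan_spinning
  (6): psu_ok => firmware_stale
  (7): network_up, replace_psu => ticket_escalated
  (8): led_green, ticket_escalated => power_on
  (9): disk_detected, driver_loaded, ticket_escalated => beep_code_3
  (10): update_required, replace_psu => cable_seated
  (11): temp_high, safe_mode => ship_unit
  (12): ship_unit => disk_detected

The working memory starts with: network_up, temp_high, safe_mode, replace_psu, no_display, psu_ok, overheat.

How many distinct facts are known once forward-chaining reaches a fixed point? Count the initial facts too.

Round 1 fires (1), (3), (6), (7), (11), giving driver_loaded, log_uploaded, firmware_stale, ticket_escalated, ship_unit.
Round 2 fires (12), giving disk_detected.
Round 3 fires (9), giving beep_code_3.
Closure: {beep_code_3, disk_detected, driver_loaded, firmware_stale, log_uploaded, network_up, no_display, overheat, psu_ok, replace_psu, safe_mode, ship_unit, temp_high, ticket_escalated} — 14 facts.

14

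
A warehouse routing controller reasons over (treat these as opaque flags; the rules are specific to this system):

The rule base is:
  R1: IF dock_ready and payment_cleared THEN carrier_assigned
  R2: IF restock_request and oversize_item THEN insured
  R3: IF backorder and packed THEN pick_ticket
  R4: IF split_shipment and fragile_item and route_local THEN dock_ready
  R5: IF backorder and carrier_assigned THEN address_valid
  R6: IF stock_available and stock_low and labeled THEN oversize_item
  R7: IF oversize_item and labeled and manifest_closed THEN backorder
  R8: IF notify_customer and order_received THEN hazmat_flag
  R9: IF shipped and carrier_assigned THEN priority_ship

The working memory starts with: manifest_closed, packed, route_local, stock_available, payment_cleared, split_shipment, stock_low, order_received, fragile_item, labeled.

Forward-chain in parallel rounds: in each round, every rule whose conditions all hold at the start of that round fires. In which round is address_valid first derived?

Round 1 fires R4, R6, giving dock_ready, oversize_item.
Round 2 fires R1, R7, giving carrier_assigned, backorder.
Round 3 fires R3, R5, giving pick_ticket, address_valid.
address_valid first appears in round 3.

3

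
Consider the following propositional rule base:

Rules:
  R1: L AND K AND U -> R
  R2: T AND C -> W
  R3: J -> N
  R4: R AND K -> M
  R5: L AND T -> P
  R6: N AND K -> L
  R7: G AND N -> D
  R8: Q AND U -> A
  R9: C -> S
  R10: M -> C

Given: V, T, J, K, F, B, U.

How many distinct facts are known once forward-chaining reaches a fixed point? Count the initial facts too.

Round 1: R3 [J -> N]. Adds N.
Round 2: R6 [N AND K -> L]. Adds L.
Round 3: R1 [L AND K AND U -> R]; R5 [L AND T -> P]. Adds R, P.
Round 4: R4 [R AND K -> M]. Adds M.
Round 5: R10 [M -> C]. Adds C.
Round 6: R2 [T AND C -> W]; R9 [C -> S]. Adds W, S.
Closure: {B, C, F, J, K, L, M, N, P, R, S, T, U, V, W} — 15 facts.

15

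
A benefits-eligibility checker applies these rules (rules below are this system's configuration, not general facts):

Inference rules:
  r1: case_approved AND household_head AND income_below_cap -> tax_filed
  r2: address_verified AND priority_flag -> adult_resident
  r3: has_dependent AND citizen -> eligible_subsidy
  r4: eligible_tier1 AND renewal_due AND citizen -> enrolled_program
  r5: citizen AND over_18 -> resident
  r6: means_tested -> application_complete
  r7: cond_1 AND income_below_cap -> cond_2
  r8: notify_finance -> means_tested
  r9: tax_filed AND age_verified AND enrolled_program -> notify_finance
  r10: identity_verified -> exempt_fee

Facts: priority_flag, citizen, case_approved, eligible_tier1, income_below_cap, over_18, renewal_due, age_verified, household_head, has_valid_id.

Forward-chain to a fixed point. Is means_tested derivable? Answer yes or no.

Round 1 — r1, r4, r5, derive tax_filed, enrolled_program, resident.
Round 2 — r9, derive notify_finance.
Round 3 — r8, derive means_tested.
Round 4 — r6, derive application_complete.
means_tested appears in round 3, so it is derivable.

yes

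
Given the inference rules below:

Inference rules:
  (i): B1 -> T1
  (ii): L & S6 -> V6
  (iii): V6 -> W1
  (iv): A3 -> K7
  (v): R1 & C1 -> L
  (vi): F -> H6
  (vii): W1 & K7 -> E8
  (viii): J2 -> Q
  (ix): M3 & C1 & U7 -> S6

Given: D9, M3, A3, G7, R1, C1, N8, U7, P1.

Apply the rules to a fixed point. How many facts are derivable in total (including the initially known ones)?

Round 1: (iv) [A3 -> K7]; (v) [R1 & C1 -> L]; (ix) [M3 & C1 & U7 -> S6]. New: K7, L, S6.
Round 2: (ii) [L & S6 -> V6]. New: V6.
Round 3: (iii) [V6 -> W1]. New: W1.
Round 4: (vii) [W1 & K7 -> E8]. New: E8.
Closure: {A3, C1, D9, E8, G7, K7, L, M3, N8, P1, R1, S6, U7, V6, W1} — 15 facts.

15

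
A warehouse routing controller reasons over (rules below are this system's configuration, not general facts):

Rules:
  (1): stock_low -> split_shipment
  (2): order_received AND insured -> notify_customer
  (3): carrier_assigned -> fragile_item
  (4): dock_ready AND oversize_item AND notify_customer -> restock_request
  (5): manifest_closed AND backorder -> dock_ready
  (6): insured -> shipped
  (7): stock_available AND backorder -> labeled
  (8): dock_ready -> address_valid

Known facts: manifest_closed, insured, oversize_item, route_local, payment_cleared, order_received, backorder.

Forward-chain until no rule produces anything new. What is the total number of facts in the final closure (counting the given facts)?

Round 1 fires (2), (5), (6), giving notify_customer, dock_ready, shipped.
Round 2 fires (4), (8), giving restock_request, address_valid.
Closure: {address_valid, backorder, dock_ready, insured, manifest_closed, notify_customer, order_received, oversize_item, payment_cleared, restock_request, route_local, shipped} — 12 facts.

12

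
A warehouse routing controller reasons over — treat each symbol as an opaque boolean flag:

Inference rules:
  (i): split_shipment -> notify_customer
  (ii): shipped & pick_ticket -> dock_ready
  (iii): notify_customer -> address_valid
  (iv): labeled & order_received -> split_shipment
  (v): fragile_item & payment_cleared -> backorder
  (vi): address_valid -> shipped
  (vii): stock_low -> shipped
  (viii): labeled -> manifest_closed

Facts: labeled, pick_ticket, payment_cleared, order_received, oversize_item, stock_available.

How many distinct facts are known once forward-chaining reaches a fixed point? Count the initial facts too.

[1] (iv) [labeled & order_received -> split_shipment]; (viii) [labeled -> manifest_closed]. ⇒ new: split_shipment, manifest_closed.
[2] (i) [split_shipment -> notify_customer]. ⇒ new: notify_customer.
[3] (iii) [notify_customer -> address_valid]. ⇒ new: address_valid.
[4] (vi) [address_valid -> shipped]. ⇒ new: shipped.
[5] (ii) [shipped & pick_ticket -> dock_ready]. ⇒ new: dock_ready.
Closure: {address_valid, dock_ready, labeled, manifest_closed, notify_customer, order_received, oversize_item, payment_cleared, pick_ticket, shipped, split_shipment, stock_available} — 12 facts.

12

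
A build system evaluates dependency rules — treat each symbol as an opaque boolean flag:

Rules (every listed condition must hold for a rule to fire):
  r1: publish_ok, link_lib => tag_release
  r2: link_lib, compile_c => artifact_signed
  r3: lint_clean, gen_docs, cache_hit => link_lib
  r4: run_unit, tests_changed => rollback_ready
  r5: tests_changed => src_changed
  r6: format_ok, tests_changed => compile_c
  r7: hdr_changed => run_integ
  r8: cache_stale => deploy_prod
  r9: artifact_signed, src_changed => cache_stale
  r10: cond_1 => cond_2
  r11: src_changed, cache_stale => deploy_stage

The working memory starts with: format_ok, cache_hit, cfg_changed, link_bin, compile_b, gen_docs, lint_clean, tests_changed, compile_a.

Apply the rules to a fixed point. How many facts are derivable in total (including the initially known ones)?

16

Round 1 fires r3, r5, r6, giving link_lib, src_changed, compile_c.
Round 2 fires r2, giving artifact_signed.
Round 3 fires r9, giving cache_stale.
Round 4 fires r8, r11, giving deploy_prod, deploy_stage.
Closure: {artifact_signed, cache_hit, cache_stale, cfg_changed, compile_a, compile_b, compile_c, deploy_prod, deploy_stage, format_ok, gen_docs, link_bin, link_lib, lint_clean, src_changed, tests_changed} — 16 facts.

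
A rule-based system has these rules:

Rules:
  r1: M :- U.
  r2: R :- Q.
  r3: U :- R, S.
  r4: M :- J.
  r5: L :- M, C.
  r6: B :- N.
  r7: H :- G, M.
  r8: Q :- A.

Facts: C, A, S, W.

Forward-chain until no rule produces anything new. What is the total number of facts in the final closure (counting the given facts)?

Round 1 fires r8, giving Q.
Round 2 fires r2, giving R.
Round 3 fires r3, giving U.
Round 4 fires r1, giving M.
Round 5 fires r5, giving L.
Closure: {A, C, L, M, Q, R, S, U, W} — 9 facts.

9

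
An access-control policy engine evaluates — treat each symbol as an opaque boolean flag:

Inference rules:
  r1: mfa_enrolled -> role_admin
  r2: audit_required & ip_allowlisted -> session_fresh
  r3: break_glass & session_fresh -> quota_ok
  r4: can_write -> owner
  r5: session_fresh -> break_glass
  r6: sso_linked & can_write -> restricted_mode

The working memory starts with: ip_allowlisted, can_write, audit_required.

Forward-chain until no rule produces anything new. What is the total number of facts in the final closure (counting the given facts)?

[1] r2 [audit_required & ip_allowlisted -> session_fresh]; r4 [can_write -> owner]. ⇒ new: session_fresh, owner.
[2] r5 [session_fresh -> break_glass]. ⇒ new: break_glass.
[3] r3 [break_glass & session_fresh -> quota_ok]. ⇒ new: quota_ok.
Closure: {audit_required, break_glass, can_write, ip_allowlisted, owner, quota_ok, session_fresh} — 7 facts.

7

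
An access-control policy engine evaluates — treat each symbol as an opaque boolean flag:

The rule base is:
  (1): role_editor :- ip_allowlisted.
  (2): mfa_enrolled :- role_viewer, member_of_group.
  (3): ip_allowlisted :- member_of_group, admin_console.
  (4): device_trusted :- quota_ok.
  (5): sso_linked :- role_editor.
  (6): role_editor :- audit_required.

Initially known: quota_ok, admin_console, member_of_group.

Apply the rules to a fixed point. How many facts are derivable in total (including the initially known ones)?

7

Round 1: (3) [ip_allowlisted :- member_of_group, admin_console.]; (4) [device_trusted :- quota_ok.]. Adds ip_allowlisted, device_trusted.
Round 2: (1) [role_editor :- ip_allowlisted.]. Adds role_editor.
Round 3: (5) [sso_linked :- role_editor.]. Adds sso_linked.
Closure: {admin_console, device_trusted, ip_allowlisted, member_of_group, quota_ok, role_editor, sso_linked} — 7 facts.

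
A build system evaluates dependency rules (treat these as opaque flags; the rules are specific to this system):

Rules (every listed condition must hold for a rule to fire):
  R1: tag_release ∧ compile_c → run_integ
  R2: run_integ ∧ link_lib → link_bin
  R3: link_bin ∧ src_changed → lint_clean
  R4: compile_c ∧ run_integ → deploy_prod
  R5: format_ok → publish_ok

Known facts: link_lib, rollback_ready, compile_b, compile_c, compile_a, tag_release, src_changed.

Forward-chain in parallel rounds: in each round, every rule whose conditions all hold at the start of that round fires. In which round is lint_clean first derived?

3

[1] R1 [tag_release ∧ compile_c → run_integ]. ⇒ new: run_integ.
[2] R2 [run_integ ∧ link_lib → link_bin]; R4 [compile_c ∧ run_integ → deploy_prod]. ⇒ new: link_bin, deploy_prod.
[3] R3 [link_bin ∧ src_changed → lint_clean]. ⇒ new: lint_clean.
lint_clean first appears in round 3.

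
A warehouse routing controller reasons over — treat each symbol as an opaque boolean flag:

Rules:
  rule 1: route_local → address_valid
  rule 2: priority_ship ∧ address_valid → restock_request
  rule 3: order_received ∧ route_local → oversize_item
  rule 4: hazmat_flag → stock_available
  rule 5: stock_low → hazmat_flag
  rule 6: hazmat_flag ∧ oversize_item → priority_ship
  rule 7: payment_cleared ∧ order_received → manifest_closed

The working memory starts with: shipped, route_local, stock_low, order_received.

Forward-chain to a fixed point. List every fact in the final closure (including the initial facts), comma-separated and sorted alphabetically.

Round 1 fires rule 1, rule 3, rule 5, giving address_valid, oversize_item, hazmat_flag.
Round 2 fires rule 4, rule 6, giving stock_available, priority_ship.
Round 3 fires rule 2, giving restock_request.

address_valid, hazmat_flag, order_received, oversize_item, priority_ship, restock_request, route_local, shipped, stock_available, stock_low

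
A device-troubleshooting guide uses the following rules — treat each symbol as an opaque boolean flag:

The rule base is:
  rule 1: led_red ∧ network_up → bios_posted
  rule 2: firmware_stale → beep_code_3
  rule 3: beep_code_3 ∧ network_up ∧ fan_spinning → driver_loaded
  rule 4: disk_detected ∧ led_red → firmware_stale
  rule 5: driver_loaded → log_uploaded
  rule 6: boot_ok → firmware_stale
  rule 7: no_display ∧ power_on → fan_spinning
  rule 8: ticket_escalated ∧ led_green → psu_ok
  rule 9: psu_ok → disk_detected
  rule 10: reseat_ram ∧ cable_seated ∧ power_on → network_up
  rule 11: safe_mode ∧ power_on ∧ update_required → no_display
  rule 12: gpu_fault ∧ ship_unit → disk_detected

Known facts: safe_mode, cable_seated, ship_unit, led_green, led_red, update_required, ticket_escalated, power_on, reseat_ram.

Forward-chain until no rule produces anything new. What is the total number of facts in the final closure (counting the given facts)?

[1] rule 8 [ticket_escalated ∧ led_green → psu_ok]; rule 10 [reseat_ram ∧ cable_seated ∧ power_on → network_up]; rule 11 [safe_mode ∧ power_on ∧ update_required → no_display]. ⇒ new: psu_ok, network_up, no_display.
[2] rule 1 [led_red ∧ network_up → bios_posted]; rule 7 [no_display ∧ power_on → fan_spinning]; rule 9 [psu_ok → disk_detected]. ⇒ new: bios_posted, fan_spinning, disk_detected.
[3] rule 4 [disk_detected ∧ led_red → firmware_stale]. ⇒ new: firmware_stale.
[4] rule 2 [firmware_stale → beep_code_3]. ⇒ new: beep_code_3.
[5] rule 3 [beep_code_3 ∧ network_up ∧ fan_spinning → driver_loaded]. ⇒ new: driver_loaded.
[6] rule 5 [driver_loaded → log_uploaded]. ⇒ new: log_uploaded.
Closure: {beep_code_3, bios_posted, cable_seated, disk_detected, driver_loaded, fan_spinning, firmware_stale, led_green, led_red, log_uploaded, network_up, no_display, power_on, psu_ok, reseat_ram, safe_mode, ship_unit, ticket_escalated, update_required} — 19 facts.

19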